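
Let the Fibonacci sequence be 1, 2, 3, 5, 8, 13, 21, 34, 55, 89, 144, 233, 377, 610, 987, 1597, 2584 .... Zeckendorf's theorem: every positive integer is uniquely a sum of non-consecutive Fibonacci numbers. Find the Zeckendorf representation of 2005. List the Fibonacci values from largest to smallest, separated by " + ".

1597 + 377 + 21 + 8 + 2

Greedily peel off the largest Fibonacci term at each step:
2005 − 1597 = 408
408 − 377 = 31
31 − 21 = 10
10 − 8 = 2
2 − 2 = 0
So 2005 = 1597 + 377 + 21 + 8 + 2, with no two terms consecutive in the sequence.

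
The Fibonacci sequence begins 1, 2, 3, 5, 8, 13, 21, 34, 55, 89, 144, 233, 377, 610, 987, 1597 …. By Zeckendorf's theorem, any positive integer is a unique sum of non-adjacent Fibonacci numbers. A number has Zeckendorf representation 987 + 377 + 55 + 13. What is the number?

987 + 377 + 55 + 13 = 1432.

1432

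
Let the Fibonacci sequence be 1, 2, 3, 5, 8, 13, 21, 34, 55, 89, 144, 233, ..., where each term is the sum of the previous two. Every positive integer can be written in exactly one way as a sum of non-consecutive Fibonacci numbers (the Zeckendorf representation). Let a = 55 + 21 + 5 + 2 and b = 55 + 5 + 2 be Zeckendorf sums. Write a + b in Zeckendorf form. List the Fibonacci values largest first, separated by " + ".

144 + 1

The two numbers are 83 and 62, so their sum is 145.
145: greatest Fibonacci not exceeding it is 144, leaving 1
1: greatest Fibonacci not exceeding it is 1, leaving 0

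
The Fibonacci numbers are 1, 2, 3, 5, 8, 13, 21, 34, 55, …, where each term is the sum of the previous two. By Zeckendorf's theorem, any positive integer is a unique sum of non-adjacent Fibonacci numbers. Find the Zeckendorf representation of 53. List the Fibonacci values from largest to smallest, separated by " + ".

53: greatest Fibonacci not exceeding it is 34, leaving 19
19: greatest Fibonacci not exceeding it is 13, leaving 6
6: greatest Fibonacci not exceeding it is 5, leaving 1
1: greatest Fibonacci not exceeding it is 1, leaving 0
So 53 = 34 + 13 + 5 + 1, with no two terms consecutive in the sequence.

34 + 13 + 5 + 1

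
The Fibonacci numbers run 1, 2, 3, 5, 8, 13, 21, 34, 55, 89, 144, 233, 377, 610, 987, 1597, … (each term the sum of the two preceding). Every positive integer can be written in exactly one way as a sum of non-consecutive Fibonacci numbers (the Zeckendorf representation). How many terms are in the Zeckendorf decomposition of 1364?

1364 − 987 = 377
377 − 377 = 0
1364 = 987 + 377, which has 2 terms.

2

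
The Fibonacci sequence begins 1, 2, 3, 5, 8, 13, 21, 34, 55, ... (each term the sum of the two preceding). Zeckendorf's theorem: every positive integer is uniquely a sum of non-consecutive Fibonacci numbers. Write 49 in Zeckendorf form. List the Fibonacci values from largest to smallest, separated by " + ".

34 + 13 + 2

49 − 34 = 15
15 − 13 = 2
2 − 2 = 0
So 49 = 34 + 13 + 2, with no two terms consecutive in the sequence.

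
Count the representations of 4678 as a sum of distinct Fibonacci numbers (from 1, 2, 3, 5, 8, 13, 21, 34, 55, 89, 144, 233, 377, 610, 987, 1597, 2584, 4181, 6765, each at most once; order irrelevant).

36

Starting from the Zeckendorf form and repeatedly splitting a term F_k into F_{k−1} + F_{k−2} (when neither is already used) reaches every representation.
4678 = 4181+377+89+21+8+2 = 4181+377+89+21+5+3+2 = 4181+377+55+34+21+8+2 = 4181+233+144+89+21+8+2 = … (32 more), for 36 in all.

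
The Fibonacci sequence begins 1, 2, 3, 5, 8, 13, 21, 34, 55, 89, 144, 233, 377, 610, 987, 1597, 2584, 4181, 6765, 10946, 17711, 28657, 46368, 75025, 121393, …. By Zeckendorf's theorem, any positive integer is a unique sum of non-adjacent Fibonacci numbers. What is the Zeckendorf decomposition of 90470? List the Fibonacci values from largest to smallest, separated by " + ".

75025 + 10946 + 4181 + 233 + 55 + 21 + 8 + 1

90470 − 75025 = 15445
15445 − 10946 = 4499
4499 − 4181 = 318
318 − 233 = 85
85 − 55 = 30
30 − 21 = 9
9 − 8 = 1
1 − 1 = 0
So 90470 = 75025 + 10946 + 4181 + 233 + 55 + 21 + 8 + 1, with no two terms consecutive in the sequence.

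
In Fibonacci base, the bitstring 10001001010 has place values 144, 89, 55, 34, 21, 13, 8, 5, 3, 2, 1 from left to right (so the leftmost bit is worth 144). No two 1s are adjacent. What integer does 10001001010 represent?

172

Summing the place values of the 1 bits: 144 + 21 + 5 + 2 = 172.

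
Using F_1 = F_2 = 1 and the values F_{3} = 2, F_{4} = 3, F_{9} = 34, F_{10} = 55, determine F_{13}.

By the addition formula F_{m+n} = F_m F_{n+1} + F_{m−1} F_n with m=4, n=9: F_{13} = 3·55 + 2·34 = 165 + 68 = 233.

233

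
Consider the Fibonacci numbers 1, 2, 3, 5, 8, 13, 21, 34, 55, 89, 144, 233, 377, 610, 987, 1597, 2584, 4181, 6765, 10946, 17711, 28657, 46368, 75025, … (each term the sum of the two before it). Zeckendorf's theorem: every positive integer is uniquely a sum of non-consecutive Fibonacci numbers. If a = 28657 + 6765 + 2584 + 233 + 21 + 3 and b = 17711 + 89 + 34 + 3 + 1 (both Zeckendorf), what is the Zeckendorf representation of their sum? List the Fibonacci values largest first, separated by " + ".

46368 + 6765 + 2584 + 377 + 5 + 2

The two numbers are 38263 and 17838, so their sum is 56101.
Greedily peel off the largest Fibonacci term at each step:
56101: greatest Fibonacci not exceeding it is 46368, leaving 9733
9733: greatest Fibonacci not exceeding it is 6765, leaving 2968
2968: greatest Fibonacci not exceeding it is 2584, leaving 384
384: greatest Fibonacci not exceeding it is 377, leaving 7
7: greatest Fibonacci not exceeding it is 5, leaving 2
2: greatest Fibonacci not exceeding it is 2, leaving 0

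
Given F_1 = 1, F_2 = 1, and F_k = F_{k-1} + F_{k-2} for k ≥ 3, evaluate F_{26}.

Iterating the recurrence up to F_{21} = 10946 and F_{20} = 6765:
F_{22} = F_{21} + F_{20} = 10946 + 6765 = 17711
F_{23} = F_{22} + F_{21} = 17711 + 10946 = 28657
F_{24} = F_{23} + F_{22} = 28657 + 17711 = 46368
F_{25} = F_{24} + F_{23} = 46368 + 28657 = 75025
F_{26} = F_{25} + F_{24} = 75025 + 46368 = 121393

121393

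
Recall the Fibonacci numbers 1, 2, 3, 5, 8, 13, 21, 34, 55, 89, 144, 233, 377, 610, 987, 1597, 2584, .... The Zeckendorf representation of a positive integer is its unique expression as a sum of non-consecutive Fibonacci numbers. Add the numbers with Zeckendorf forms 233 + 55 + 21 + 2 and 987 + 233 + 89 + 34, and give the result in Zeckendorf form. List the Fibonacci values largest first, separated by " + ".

The two numbers are 311 and 1343, so their sum is 1654.
Repeatedly subtract the largest Fibonacci number that fits:
largest Fibonacci ≤ 1654 is 1597; 1654 − 1597 = 57
largest Fibonacci ≤ 57 is 55; 57 − 55 = 2
largest Fibonacci ≤ 2 is 2; 2 − 2 = 0

1597 + 55 + 2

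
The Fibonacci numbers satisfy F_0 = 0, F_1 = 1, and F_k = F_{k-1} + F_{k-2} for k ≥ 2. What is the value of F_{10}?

Iterating the recurrence up to F_{4} = 3 and F_{3} = 2:
F_{5} = F_{4} + F_{3} = 3 + 2 = 5
F_{6} = F_{5} + F_{4} = 5 + 3 = 8
F_{7} = F_{6} + F_{5} = 8 + 5 = 13
F_{8} = F_{7} + F_{6} = 13 + 8 = 21
F_{9} = F_{8} + F_{7} = 21 + 13 = 34
F_{10} = F_{9} + F_{8} = 34 + 21 = 55

55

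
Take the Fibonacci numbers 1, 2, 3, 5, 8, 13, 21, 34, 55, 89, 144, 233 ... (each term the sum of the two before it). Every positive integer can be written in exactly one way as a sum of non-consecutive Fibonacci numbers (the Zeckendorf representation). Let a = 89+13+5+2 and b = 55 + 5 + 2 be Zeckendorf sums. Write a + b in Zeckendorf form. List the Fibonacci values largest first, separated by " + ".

The two numbers are 109 and 62, so their sum is 171.
Repeatedly subtract the largest Fibonacci number that fits:
take 144 (≤ 171); 171 − 144 = 27
take 21 (≤ 27); 27 − 21 = 6
take 5 (≤ 6); 6 − 5 = 1
take 1 (≤ 1); 1 − 1 = 0

144 + 21 + 5 + 1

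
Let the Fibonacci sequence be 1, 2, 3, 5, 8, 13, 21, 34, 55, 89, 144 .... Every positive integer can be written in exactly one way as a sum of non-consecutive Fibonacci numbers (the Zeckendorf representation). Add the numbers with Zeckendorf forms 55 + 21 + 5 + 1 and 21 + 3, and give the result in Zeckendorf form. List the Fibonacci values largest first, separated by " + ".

The two numbers are 82 and 24, so their sum is 106.
Greedy algorithm:
89 ≤ 106 < 144, so take 89; remainder 17
13 ≤ 17 < 21, so take 13; remainder 4
3 ≤ 4 < 5, so take 3; remainder 1
1 ≤ 1 < 2, so take 1; remainder 0

89 + 13 + 3 + 1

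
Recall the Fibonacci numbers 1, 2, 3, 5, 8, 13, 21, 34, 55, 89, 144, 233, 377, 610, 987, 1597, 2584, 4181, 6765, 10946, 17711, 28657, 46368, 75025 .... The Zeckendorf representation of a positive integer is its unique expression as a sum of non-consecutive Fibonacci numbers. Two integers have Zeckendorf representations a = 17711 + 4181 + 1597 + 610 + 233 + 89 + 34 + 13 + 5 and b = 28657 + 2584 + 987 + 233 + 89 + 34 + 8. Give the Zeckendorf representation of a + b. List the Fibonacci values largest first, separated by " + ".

46368 + 6765 + 2584 + 987 + 233 + 89 + 34 + 5

The two numbers are 24473 and 32592, so their sum is 57065.
Repeatedly subtract the largest Fibonacci number that fits:
46368 ≤ 57065 < 75025, so take 46368; remainder 10697
6765 ≤ 10697 < 10946, so take 6765; remainder 3932
2584 ≤ 3932 < 4181, so take 2584; remainder 1348
987 ≤ 1348 < 1597, so take 987; remainder 361
233 ≤ 361 < 377, so take 233; remainder 128
89 ≤ 128 < 144, so take 89; remainder 39
34 ≤ 39 < 55, so take 34; remainder 5
5 ≤ 5 < 8, so take 5; remainder 0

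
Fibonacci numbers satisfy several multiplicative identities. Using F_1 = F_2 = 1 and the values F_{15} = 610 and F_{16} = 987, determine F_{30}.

832040

By the doubling identity F_{2k} = F_k(2F_{k+1} − F_k): F_{30} = 610·(2·987 − 610) = 610·1364 = 832040.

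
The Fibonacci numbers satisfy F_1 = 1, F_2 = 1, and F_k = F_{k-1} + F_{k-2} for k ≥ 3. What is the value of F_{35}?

9227465

Iterating the recurrence up to F_{31} = 1346269 and F_{30} = 832040:
F_{32} = F_{31} + F_{30} = 1346269 + 832040 = 2178309
F_{33} = F_{32} + F_{31} = 2178309 + 1346269 = 3524578
F_{34} = F_{33} + F_{32} = 3524578 + 2178309 = 5702887
F_{35} = F_{34} + F_{33} = 5702887 + 3524578 = 9227465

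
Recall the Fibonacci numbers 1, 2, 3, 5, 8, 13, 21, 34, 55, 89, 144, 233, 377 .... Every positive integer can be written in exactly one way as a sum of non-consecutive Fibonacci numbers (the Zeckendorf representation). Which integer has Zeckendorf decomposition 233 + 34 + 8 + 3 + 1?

279

233 + 34 + 8 + 3 + 1 = 279.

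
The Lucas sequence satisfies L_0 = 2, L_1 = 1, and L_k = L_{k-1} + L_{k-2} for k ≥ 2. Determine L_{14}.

Iterating the recurrence up to L_{6} = 18 and L_{5} = 11:
L_{7} = L_{6} + L_{5} = 18 + 11 = 29
L_{8} = L_{7} + L_{6} = 29 + 18 = 47
L_{9} = L_{8} + L_{7} = 47 + 29 = 76
L_{10} = L_{9} + L_{8} = 76 + 47 = 123
L_{11} = L_{10} + L_{9} = 123 + 76 = 199
L_{12} = L_{11} + L_{10} = 199 + 123 = 322
L_{13} = L_{12} + L_{11} = 322 + 199 = 521
L_{14} = L_{13} + L_{12} = 521 + 322 = 843

843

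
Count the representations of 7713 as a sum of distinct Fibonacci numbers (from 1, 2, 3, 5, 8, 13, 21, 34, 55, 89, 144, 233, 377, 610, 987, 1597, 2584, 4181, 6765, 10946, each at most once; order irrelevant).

Starting from the Zeckendorf form and repeatedly splitting a term F_k into F_{k−1} + F_{k−2} (when neither is already used) reaches every representation.
7713 = 6765+610+233+89+13+3 = 6765+610+233+89+13+2+1 = 6765+610+233+89+8+5+3 = 6765+610+233+55+34+13+3 = … (62 more), for 66 in all.

66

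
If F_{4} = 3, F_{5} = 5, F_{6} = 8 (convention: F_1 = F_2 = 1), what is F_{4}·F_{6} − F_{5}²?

3·8 − 5² = 24 − 25 = -1. (Cassini's identity: F_{k−1}F_{k+1} − F_k² = (−1)^k.)

-1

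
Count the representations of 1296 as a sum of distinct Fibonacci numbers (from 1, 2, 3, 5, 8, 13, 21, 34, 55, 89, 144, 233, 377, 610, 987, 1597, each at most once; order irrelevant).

Each representation comes from the Zeckendorf form by replacing some F_k with F_{k−1} + F_{k−2} where possible.
1296 = 987+233+55+21 = 987+233+55+13+8 = 987+144+89+55+21 = 987+233+55+13+5+3 = … (24 more), for 28 in all.

28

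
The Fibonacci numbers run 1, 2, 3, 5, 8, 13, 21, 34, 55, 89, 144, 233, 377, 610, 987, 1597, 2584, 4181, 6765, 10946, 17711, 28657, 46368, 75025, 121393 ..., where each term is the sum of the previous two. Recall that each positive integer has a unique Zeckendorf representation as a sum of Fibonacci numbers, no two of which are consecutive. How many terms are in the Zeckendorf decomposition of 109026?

Greedy algorithm:
subtract 75025 from 109026: 34001 remains
subtract 28657 from 34001: 5344 remains
subtract 4181 from 5344: 1163 remains
subtract 987 from 1163: 176 remains
subtract 144 from 176: 32 remains
subtract 21 from 32: 11 remains
subtract 8 from 11: 3 remains
subtract 3 from 3: 0 remains
109026 = 75025 + 28657 + 4181 + 987 + 144 + 21 + 8 + 3, which has 8 terms.

8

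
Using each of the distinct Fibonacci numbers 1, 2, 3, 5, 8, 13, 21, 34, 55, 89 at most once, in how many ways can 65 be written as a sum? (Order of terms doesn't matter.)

Starting from the Zeckendorf form and repeatedly splitting a term F_k into F_{k−1} + F_{k−2} (when neither is already used) reaches every representation.
65 = 55+8+2 = 55+5+3+2 = 34+21+8+2 = … (2 more), for 5 in all.

5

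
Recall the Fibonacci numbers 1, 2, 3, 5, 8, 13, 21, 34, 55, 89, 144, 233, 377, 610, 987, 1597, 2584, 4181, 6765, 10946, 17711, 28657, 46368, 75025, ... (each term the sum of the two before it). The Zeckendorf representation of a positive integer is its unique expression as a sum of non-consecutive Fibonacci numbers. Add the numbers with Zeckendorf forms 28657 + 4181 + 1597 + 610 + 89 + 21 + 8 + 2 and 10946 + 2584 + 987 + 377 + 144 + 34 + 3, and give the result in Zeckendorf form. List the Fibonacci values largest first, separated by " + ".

46368 + 2584 + 987 + 233 + 55 + 13

The two numbers are 35165 and 15075, so their sum is 50240.
46368 ≤ 50240 < 75025, so take 46368; remainder 3872
2584 ≤ 3872 < 4181, so take 2584; remainder 1288
987 ≤ 1288 < 1597, so take 987; remainder 301
233 ≤ 301 < 377, so take 233; remainder 68
55 ≤ 68 < 89, so take 55; remainder 13
13 ≤ 13 < 21, so take 13; remainder 0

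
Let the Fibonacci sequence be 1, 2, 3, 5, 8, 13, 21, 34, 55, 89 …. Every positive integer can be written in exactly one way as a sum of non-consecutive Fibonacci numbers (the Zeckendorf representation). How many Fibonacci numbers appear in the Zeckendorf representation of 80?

subtract 55 from 80: 25 remains
subtract 21 from 25: 4 remains
subtract 3 from 4: 1 remains
subtract 1 from 1: 0 remains
80 = 55 + 21 + 3 + 1, which has 4 terms.

4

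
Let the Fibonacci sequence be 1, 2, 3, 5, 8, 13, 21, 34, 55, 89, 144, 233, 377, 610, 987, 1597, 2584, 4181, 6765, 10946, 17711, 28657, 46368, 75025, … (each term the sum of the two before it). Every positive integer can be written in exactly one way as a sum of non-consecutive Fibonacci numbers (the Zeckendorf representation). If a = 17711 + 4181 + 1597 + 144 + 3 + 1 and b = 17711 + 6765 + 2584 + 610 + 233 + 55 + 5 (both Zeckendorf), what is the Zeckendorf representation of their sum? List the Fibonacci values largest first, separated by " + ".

The two numbers are 23637 and 27963, so their sum is 51600.
Repeatedly subtract the largest Fibonacci number that fits:
46368 ≤ 51600 < 75025, so take 46368; remainder 5232
4181 ≤ 5232 < 6765, so take 4181; remainder 1051
987 ≤ 1051 < 1597, so take 987; remainder 64
55 ≤ 64 < 89, so take 55; remainder 9
8 ≤ 9 < 13, so take 8; remainder 1
1 ≤ 1 < 2, so take 1; remainder 0

46368 + 4181 + 987 + 55 + 8 + 1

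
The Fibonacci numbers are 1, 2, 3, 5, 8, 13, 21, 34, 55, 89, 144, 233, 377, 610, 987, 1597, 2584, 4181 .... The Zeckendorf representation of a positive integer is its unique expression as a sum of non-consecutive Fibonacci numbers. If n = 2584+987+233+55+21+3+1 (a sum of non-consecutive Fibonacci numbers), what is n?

3884

2584+987+233+55+21+3+1 = 3884.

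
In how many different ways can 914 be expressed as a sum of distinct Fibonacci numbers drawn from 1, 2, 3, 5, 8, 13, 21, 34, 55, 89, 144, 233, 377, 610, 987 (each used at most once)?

24

914 = 610+233+55+13+3 = 610+233+55+13+2+1 = 610+233+55+8+5+3 = … (21 more), for 24 in all.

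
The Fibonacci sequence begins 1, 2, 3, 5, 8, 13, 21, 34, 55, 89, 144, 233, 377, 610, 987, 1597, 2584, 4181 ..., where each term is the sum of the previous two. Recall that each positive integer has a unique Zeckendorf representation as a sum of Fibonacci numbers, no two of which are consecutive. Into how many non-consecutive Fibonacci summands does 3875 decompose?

6

take 2584 (≤ 3875); 3875 − 2584 = 1291
take 987 (≤ 1291); 1291 − 987 = 304
take 233 (≤ 304); 304 − 233 = 71
take 55 (≤ 71); 71 − 55 = 16
take 13 (≤ 16); 16 − 13 = 3
take 3 (≤ 3); 3 − 3 = 0
3875 = 2584 + 987 + 233 + 55 + 13 + 3, which has 6 terms.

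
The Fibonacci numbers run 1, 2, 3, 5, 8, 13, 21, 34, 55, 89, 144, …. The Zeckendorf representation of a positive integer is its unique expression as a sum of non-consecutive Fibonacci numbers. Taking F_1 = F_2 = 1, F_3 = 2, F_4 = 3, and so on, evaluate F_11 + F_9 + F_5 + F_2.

F_11 + F_9 + F_5 + F_2 = 89 + 34 + 5 + 1 = 129.

129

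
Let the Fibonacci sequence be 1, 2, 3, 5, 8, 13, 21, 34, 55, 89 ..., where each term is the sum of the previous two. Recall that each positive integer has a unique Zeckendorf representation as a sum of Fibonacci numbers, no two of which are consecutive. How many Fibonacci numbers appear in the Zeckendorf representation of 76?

2

subtract 55 from 76: 21 remains
subtract 21 from 21: 0 remains
76 = 55 + 21, which has 2 terms.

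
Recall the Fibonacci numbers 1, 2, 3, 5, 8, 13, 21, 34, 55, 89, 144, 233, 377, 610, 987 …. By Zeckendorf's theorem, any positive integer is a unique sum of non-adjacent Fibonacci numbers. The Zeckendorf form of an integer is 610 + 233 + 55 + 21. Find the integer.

919

610 + 233 + 55 + 21 = 919.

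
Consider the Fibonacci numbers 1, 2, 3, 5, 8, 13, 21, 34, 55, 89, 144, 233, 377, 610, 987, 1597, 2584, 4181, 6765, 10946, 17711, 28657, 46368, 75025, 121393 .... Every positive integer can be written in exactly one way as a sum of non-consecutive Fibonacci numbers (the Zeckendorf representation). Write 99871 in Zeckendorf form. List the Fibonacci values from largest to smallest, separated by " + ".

75025 + 17711 + 6765 + 233 + 89 + 34 + 13 + 1

Greedy algorithm:
75025 ≤ 99871 < 121393, so take 75025; remainder 24846
17711 ≤ 24846 < 28657, so take 17711; remainder 7135
6765 ≤ 7135 < 10946, so take 6765; remainder 370
233 ≤ 370 < 377, so take 233; remainder 137
89 ≤ 137 < 144, so take 89; remainder 48
34 ≤ 48 < 55, so take 34; remainder 14
13 ≤ 14 < 21, so take 13; remainder 1
1 ≤ 1 < 2, so take 1; remainder 0
So 99871 = 75025 + 17711 + 6765 + 233 + 89 + 34 + 13 + 1, with no two terms consecutive in the sequence.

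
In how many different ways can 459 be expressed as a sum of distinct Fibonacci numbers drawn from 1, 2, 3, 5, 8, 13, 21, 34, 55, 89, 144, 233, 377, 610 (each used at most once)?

14

459 = 377+55+21+5+1 = 377+55+21+3+2+1 = 377+55+13+8+5+1 = … (11 more), for 14 in all.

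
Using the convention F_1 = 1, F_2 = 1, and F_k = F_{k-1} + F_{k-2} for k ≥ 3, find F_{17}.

1597

Iterating the recurrence up to F_{10} = 55 and F_{9} = 34:
F_{11} = F_{10} + F_{9} = 55 + 34 = 89
F_{12} = F_{11} + F_{10} = 89 + 55 = 144
F_{13} = F_{12} + F_{11} = 144 + 89 = 233
F_{14} = F_{13} + F_{12} = 233 + 144 = 377
F_{15} = F_{14} + F_{13} = 377 + 233 = 610
F_{16} = F_{15} + F_{14} = 610 + 377 = 987
F_{17} = F_{16} + F_{15} = 987 + 610 = 1597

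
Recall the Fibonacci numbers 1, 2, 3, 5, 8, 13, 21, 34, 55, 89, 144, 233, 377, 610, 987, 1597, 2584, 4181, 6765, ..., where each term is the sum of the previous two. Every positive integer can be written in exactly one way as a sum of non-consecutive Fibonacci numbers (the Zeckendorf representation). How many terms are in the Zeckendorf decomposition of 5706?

5706 − 4181 = 1525
1525 − 987 = 538
538 − 377 = 161
161 − 144 = 17
17 − 13 = 4
4 − 3 = 1
1 − 1 = 0
5706 = 4181 + 987 + 377 + 144 + 13 + 3 + 1, which has 7 terms.

7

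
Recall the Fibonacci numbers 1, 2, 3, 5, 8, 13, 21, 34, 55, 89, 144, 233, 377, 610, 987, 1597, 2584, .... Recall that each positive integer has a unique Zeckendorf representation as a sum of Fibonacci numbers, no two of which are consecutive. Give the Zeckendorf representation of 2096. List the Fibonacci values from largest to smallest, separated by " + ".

1597 + 377 + 89 + 21 + 8 + 3 + 1

Greedily peel off the largest Fibonacci term at each step:
subtract 1597 from 2096: 499 remains
subtract 377 from 499: 122 remains
subtract 89 from 122: 33 remains
subtract 21 from 33: 12 remains
subtract 8 from 12: 4 remains
subtract 3 from 4: 1 remains
subtract 1 from 1: 0 remains
So 2096 = 1597 + 377 + 89 + 21 + 8 + 3 + 1, with no two terms consecutive in the sequence.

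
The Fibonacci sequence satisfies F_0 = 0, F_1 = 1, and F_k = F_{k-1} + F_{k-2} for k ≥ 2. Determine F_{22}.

Iterating the recurrence up to F_{14} = 377 and F_{13} = 233:
F_{15} = F_{14} + F_{13} = 377 + 233 = 610
F_{16} = F_{15} + F_{14} = 610 + 377 = 987
F_{17} = F_{16} + F_{15} = 987 + 610 = 1597
F_{18} = F_{17} + F_{16} = 1597 + 987 = 2584
F_{19} = F_{18} + F_{17} = 2584 + 1597 = 4181
F_{20} = F_{19} + F_{18} = 4181 + 2584 = 6765
F_{21} = F_{20} + F_{19} = 6765 + 4181 = 10946
F_{22} = F_{21} + F_{20} = 10946 + 6765 = 17711

17711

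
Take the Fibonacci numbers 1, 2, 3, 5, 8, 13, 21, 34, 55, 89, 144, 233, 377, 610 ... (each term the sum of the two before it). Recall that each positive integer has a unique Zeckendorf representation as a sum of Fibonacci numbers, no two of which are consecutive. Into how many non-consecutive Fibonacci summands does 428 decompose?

Repeatedly subtract the largest Fibonacci number that fits:
largest Fibonacci ≤ 428 is 377; 428 − 377 = 51
largest Fibonacci ≤ 51 is 34; 51 − 34 = 17
largest Fibonacci ≤ 17 is 13; 17 − 13 = 4
largest Fibonacci ≤ 4 is 3; 4 − 3 = 1
largest Fibonacci ≤ 1 is 1; 1 − 1 = 0
428 = 377 + 34 + 13 + 3 + 1, which has 5 terms.

5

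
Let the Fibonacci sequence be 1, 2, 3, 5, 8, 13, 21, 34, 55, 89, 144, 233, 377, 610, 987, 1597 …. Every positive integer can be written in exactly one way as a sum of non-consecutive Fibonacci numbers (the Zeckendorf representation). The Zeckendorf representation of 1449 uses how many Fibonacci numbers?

6

largest Fibonacci ≤ 1449 is 987; 1449 − 987 = 462
largest Fibonacci ≤ 462 is 377; 462 − 377 = 85
largest Fibonacci ≤ 85 is 55; 85 − 55 = 30
largest Fibonacci ≤ 30 is 21; 30 − 21 = 9
largest Fibonacci ≤ 9 is 8; 9 − 8 = 1
largest Fibonacci ≤ 1 is 1; 1 − 1 = 0
1449 = 987 + 377 + 55 + 21 + 8 + 1, which has 6 terms.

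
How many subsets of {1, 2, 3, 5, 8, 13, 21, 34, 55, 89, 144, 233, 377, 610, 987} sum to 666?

12

Starting from the Zeckendorf form and repeatedly splitting a term F_k into F_{k−1} + F_{k−2} (when neither is already used) reaches every representation.
666 = 610+55+1 = 610+34+21+1 = 377+233+55+1 = … (9 more), for 12 in all.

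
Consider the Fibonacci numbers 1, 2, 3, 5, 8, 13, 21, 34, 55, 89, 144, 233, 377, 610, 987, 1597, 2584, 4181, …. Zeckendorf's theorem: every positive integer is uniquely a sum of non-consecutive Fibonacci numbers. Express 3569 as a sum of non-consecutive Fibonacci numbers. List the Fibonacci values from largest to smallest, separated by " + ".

2584 + 610 + 233 + 89 + 34 + 13 + 5 + 1

3569 − 2584 = 985
985 − 610 = 375
375 − 233 = 142
142 − 89 = 53
53 − 34 = 19
19 − 13 = 6
6 − 5 = 1
1 − 1 = 0
So 3569 = 2584 + 610 + 233 + 89 + 34 + 13 + 5 + 1, with no two terms consecutive in the sequence.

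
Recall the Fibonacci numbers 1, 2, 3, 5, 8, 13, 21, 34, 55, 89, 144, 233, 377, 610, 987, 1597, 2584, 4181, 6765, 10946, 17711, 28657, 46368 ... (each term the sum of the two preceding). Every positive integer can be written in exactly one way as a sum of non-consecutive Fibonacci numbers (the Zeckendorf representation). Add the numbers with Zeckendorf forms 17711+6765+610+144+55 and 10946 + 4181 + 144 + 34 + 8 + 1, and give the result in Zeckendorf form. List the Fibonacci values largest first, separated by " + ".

28657 + 10946 + 987 + 8 + 1

The two numbers are 25285 and 15314, so their sum is 40599.
28657 ≤ 40599 < 46368, so take 28657; remainder 11942
10946 ≤ 11942 < 17711, so take 10946; remainder 996
987 ≤ 996 < 1597, so take 987; remainder 9
8 ≤ 9 < 13, so take 8; remainder 1
1 ≤ 1 < 2, so take 1; remainder 0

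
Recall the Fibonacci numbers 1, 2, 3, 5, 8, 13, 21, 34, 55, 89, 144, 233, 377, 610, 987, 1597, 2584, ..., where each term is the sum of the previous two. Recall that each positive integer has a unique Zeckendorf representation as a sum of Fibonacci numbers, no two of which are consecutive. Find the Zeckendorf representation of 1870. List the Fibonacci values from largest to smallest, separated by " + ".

subtract 1597 from 1870: 273 remains
subtract 233 from 273: 40 remains
subtract 34 from 40: 6 remains
subtract 5 from 6: 1 remains
subtract 1 from 1: 0 remains
So 1870 = 1597 + 233 + 34 + 5 + 1, with no two terms consecutive in the sequence.

1597 + 233 + 34 + 5 + 1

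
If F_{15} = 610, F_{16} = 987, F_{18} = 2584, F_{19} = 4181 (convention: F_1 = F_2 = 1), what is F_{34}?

5702887

By the addition formula F_{m+n} = F_m F_{n+1} + F_{m−1} F_n with m=16, n=18: F_{34} = 987·4181 + 610·2584 = 4126647 + 1576240 = 5702887.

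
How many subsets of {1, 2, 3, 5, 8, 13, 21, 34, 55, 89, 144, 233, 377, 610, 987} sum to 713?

21

Each representation comes from the Zeckendorf form by replacing some F_k with F_{k−1} + F_{k−2} where possible.
713 = 610+89+13+1 = 610+89+8+5+1 = 610+55+34+13+1 = 377+233+89+13+1 = … (17 more), for 21 in all.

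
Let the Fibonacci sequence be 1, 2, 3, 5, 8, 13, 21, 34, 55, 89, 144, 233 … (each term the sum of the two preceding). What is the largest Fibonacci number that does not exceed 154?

144

144 ≤ 154 < 233, so the largest Fibonacci number not exceeding 154 is 144.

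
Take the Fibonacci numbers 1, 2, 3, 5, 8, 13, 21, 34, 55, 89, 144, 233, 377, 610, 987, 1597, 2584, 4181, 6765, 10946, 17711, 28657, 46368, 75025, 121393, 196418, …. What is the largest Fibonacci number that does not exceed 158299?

121393 ≤ 158299 < 196418, so the largest Fibonacci number not exceeding 158299 is 121393.

121393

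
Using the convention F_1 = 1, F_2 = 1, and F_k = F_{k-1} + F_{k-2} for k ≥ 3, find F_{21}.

Iterating the recurrence up to F_{17} = 1597 and F_{16} = 987:
F_{18} = F_{17} + F_{16} = 1597 + 987 = 2584
F_{19} = F_{18} + F_{17} = 2584 + 1597 = 4181
F_{20} = F_{19} + F_{18} = 4181 + 2584 = 6765
F_{21} = F_{20} + F_{19} = 6765 + 4181 = 10946

10946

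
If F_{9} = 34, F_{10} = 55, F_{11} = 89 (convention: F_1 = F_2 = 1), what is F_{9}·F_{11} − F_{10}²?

34·89 − 55² = 3026 − 3025 = 1. (Cassini's identity: F_{k−1}F_{k+1} − F_k² = (−1)^k.)

1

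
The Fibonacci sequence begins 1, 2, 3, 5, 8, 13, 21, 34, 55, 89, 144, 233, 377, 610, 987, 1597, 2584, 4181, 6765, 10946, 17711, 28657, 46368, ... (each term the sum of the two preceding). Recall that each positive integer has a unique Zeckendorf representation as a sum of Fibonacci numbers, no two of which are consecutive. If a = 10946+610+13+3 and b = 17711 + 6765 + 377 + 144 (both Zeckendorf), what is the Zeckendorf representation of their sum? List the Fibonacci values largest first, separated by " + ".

28657 + 6765 + 987 + 144 + 13 + 3

The two numbers are 11572 and 24997, so their sum is 36569.
Greedily peel off the largest Fibonacci term at each step:
largest Fibonacci ≤ 36569 is 28657; 36569 − 28657 = 7912
largest Fibonacci ≤ 7912 is 6765; 7912 − 6765 = 1147
largest Fibonacci ≤ 1147 is 987; 1147 − 987 = 160
largest Fibonacci ≤ 160 is 144; 160 − 144 = 16
largest Fibonacci ≤ 16 is 13; 16 − 13 = 3
largest Fibonacci ≤ 3 is 3; 3 − 3 = 0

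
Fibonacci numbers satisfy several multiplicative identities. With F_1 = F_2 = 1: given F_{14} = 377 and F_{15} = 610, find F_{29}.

By F_{2k+1} = F_k² + F_{k+1}²: F_{29} = 377² + 610² = 142129 + 372100 = 514229.

514229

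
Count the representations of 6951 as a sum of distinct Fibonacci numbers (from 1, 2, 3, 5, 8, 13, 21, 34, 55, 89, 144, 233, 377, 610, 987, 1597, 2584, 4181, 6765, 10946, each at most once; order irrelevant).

54

6951 = 6765+144+34+8 = 6765+144+34+5+3 = 6765+144+21+13+8 = … (51 more), for 54 in all.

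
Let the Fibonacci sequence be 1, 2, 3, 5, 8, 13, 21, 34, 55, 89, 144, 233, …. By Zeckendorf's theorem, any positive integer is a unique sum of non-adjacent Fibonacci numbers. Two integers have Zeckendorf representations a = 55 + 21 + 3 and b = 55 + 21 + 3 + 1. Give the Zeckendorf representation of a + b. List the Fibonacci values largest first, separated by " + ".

The two numbers are 79 and 80, so their sum is 159.
Repeatedly subtract the largest Fibonacci number that fits:
159 − 144 = 15
15 − 13 = 2
2 − 2 = 0

144 + 13 + 2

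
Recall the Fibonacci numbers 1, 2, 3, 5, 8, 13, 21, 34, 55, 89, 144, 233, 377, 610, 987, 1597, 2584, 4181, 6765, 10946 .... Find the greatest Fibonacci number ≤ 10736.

6765 ≤ 10736 < 10946, so the largest Fibonacci number not exceeding 10736 is 6765.

6765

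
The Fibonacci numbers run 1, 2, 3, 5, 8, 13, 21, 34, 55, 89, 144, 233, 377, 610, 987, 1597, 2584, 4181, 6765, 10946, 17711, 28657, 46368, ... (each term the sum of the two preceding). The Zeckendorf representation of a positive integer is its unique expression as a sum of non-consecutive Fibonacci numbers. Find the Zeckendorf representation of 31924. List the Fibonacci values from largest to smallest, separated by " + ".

Greedy algorithm:
largest Fibonacci ≤ 31924 is 28657; 31924 − 28657 = 3267
largest Fibonacci ≤ 3267 is 2584; 3267 − 2584 = 683
largest Fibonacci ≤ 683 is 610; 683 − 610 = 73
largest Fibonacci ≤ 73 is 55; 73 − 55 = 18
largest Fibonacci ≤ 18 is 13; 18 − 13 = 5
largest Fibonacci ≤ 5 is 5; 5 − 5 = 0
So 31924 = 28657 + 2584 + 610 + 55 + 13 + 5, with no two terms consecutive in the sequence.

28657 + 2584 + 610 + 55 + 13 + 5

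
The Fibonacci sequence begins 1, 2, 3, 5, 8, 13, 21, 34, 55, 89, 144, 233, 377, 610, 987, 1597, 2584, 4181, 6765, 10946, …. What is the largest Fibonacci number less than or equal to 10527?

6765

6765 ≤ 10527 < 10946, so the largest Fibonacci number not exceeding 10527 is 6765.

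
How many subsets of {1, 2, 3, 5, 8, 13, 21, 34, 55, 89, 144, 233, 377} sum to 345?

Starting from the Zeckendorf form and repeatedly splitting a term F_k into F_{k−1} + F_{k−2} (when neither is already used) reaches every representation.
345 = 233+89+21+2 = 233+89+13+8+2 = 233+55+34+21+2 = … (6 more), for 9 in all.

9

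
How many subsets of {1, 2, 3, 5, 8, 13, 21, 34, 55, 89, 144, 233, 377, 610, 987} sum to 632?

632 = 610+21+1 = 610+13+8+1 = 377+233+21+1 = … (9 more), for 12 in all.

12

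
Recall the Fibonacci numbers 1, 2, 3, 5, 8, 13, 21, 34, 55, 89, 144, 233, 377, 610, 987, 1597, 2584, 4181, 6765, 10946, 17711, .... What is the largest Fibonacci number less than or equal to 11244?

10946

10946 ≤ 11244 < 17711, so the largest Fibonacci number not exceeding 11244 is 10946.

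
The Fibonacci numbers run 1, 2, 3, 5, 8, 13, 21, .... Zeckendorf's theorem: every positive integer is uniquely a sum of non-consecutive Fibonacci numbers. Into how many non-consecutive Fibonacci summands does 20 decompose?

3

Greedily peel off the largest Fibonacci term at each step:
take 13 (≤ 20); 20 − 13 = 7
take 5 (≤ 7); 7 − 5 = 2
take 2 (≤ 2); 2 − 2 = 0
20 = 13 + 5 + 2, which has 3 terms.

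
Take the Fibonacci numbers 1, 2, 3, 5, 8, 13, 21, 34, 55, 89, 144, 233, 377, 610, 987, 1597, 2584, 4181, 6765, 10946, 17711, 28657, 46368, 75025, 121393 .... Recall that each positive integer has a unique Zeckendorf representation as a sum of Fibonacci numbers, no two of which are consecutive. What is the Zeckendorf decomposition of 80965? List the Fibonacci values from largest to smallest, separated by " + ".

Repeatedly subtract the largest Fibonacci number that fits:
subtract 75025 from 80965: 5940 remains
subtract 4181 from 5940: 1759 remains
subtract 1597 from 1759: 162 remains
subtract 144 from 162: 18 remains
subtract 13 from 18: 5 remains
subtract 5 from 5: 0 remains
So 80965 = 75025 + 4181 + 1597 + 144 + 13 + 5, with no two terms consecutive in the sequence.

75025 + 4181 + 1597 + 144 + 13 + 5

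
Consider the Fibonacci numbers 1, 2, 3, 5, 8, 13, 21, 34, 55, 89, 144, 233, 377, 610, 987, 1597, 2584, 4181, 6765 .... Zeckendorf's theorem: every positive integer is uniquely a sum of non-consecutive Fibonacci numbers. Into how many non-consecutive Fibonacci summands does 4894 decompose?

5

largest Fibonacci ≤ 4894 is 4181; 4894 − 4181 = 713
largest Fibonacci ≤ 713 is 610; 713 − 610 = 103
largest Fibonacci ≤ 103 is 89; 103 − 89 = 14
largest Fibonacci ≤ 14 is 13; 14 − 13 = 1
largest Fibonacci ≤ 1 is 1; 1 − 1 = 0
4894 = 4181 + 610 + 89 + 13 + 1, which has 5 terms.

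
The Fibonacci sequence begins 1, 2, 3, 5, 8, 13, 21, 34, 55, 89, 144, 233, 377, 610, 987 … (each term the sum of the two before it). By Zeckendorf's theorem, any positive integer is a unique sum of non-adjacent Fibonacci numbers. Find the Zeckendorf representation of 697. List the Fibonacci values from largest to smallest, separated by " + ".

610 + 55 + 21 + 8 + 3

610 ≤ 697 < 987, so take 610; remainder 87
55 ≤ 87 < 89, so take 55; remainder 32
21 ≤ 32 < 34, so take 21; remainder 11
8 ≤ 11 < 13, so take 8; remainder 3
3 ≤ 3 < 5, so take 3; remainder 0
So 697 = 610 + 55 + 21 + 8 + 3, with no two terms consecutive in the sequence.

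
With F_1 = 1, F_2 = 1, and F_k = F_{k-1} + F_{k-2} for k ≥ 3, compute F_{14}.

377

Iterating the recurrence up to F_{6} = 8 and F_{5} = 5:
F_{7} = F_{6} + F_{5} = 8 + 5 = 13
F_{8} = F_{7} + F_{6} = 13 + 8 = 21
F_{9} = F_{8} + F_{7} = 21 + 13 = 34
F_{10} = F_{9} + F_{8} = 34 + 21 = 55
F_{11} = F_{10} + F_{9} = 55 + 34 = 89
F_{12} = F_{11} + F_{10} = 89 + 55 = 144
F_{13} = F_{12} + F_{11} = 144 + 89 = 233
F_{14} = F_{13} + F_{12} = 233 + 144 = 377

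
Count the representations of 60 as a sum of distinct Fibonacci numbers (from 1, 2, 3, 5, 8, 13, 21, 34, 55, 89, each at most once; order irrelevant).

Each representation comes from the Zeckendorf form by replacing some F_k with F_{k−1} + F_{k−2} where possible.
60 = 55+5 = 55+3+2 = 34+21+5 = 34+21+3+2 = 34+13+8+5 = … (1 more), for 6 in all.

6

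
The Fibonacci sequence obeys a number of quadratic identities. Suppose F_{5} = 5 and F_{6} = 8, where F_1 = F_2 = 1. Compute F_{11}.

89

By F_{2k+1} = F_k² + F_{k+1}²: F_{11} = 5² + 8² = 25 + 64 = 89.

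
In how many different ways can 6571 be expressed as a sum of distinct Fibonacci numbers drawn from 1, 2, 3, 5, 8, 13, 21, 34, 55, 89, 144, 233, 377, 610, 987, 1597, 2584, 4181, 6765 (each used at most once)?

Starting from the Zeckendorf form and repeatedly splitting a term F_k into F_{k−1} + F_{k−2} (when neither is already used) reaches every representation.
6571 = 4181+1597+610+144+34+5 = 4181+1597+610+144+34+3+2 = 4181+1597+610+144+21+13+5 = … (37 more), for 40 in all.

40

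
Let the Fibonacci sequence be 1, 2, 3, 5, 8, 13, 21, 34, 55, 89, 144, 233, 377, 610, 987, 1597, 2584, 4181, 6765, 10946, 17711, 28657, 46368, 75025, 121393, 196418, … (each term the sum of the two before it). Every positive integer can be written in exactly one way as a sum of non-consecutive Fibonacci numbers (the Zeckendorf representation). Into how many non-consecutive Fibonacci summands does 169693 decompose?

largest Fibonacci ≤ 169693 is 121393; 169693 − 121393 = 48300
largest Fibonacci ≤ 48300 is 46368; 48300 − 46368 = 1932
largest Fibonacci ≤ 1932 is 1597; 1932 − 1597 = 335
largest Fibonacci ≤ 335 is 233; 335 − 233 = 102
largest Fibonacci ≤ 102 is 89; 102 − 89 = 13
largest Fibonacci ≤ 13 is 13; 13 − 13 = 0
169693 = 121393 + 46368 + 1597 + 233 + 89 + 13, which has 6 terms.

6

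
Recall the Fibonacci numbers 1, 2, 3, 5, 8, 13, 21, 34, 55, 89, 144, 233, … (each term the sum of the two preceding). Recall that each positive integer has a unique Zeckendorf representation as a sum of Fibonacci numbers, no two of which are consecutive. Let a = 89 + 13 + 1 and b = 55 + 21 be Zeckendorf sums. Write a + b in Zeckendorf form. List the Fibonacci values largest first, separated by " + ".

144 + 34 + 1

The two numbers are 103 and 76, so their sum is 179.
subtract 144 from 179: 35 remains
subtract 34 from 35: 1 remains
subtract 1 from 1: 0 remains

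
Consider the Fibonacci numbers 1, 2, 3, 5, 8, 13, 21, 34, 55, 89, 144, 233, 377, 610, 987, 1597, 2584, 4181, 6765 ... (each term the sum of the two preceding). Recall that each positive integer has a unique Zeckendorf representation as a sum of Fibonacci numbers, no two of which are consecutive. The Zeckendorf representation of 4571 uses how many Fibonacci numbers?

Greedily peel off the largest Fibonacci term at each step:
largest Fibonacci ≤ 4571 is 4181; 4571 − 4181 = 390
largest Fibonacci ≤ 390 is 377; 390 − 377 = 13
largest Fibonacci ≤ 13 is 13; 13 − 13 = 0
4571 = 4181 + 377 + 13, which has 3 terms.

3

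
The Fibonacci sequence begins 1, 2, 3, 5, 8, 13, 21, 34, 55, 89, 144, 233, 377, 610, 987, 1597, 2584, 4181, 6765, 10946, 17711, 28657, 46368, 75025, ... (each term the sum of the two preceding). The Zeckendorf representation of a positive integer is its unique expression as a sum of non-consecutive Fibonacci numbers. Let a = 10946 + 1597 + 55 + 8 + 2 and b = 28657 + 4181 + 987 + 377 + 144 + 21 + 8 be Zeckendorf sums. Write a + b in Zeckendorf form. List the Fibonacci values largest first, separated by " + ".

46368 + 610 + 5

The two numbers are 12608 and 34375, so their sum is 46983.
subtract 46368 from 46983: 615 remains
subtract 610 from 615: 5 remains
subtract 5 from 5: 0 remains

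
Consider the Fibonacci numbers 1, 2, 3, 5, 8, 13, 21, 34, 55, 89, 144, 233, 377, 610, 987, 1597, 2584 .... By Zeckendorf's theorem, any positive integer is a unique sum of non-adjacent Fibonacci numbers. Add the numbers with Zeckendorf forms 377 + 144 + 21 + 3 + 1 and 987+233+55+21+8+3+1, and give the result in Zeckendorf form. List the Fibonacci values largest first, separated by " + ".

The two numbers are 546 and 1308, so their sum is 1854.
largest Fibonacci ≤ 1854 is 1597; 1854 − 1597 = 257
largest Fibonacci ≤ 257 is 233; 257 − 233 = 24
largest Fibonacci ≤ 24 is 21; 24 − 21 = 3
largest Fibonacci ≤ 3 is 3; 3 − 3 = 0

1597 + 233 + 21 + 3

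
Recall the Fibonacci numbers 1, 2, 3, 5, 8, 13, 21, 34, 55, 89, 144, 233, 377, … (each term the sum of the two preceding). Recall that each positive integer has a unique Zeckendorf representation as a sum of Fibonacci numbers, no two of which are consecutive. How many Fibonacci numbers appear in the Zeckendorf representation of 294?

4

294: greatest Fibonacci not exceeding it is 233, leaving 61
61: greatest Fibonacci not exceeding it is 55, leaving 6
6: greatest Fibonacci not exceeding it is 5, leaving 1
1: greatest Fibonacci not exceeding it is 1, leaving 0
294 = 233 + 55 + 5 + 1, which has 4 terms.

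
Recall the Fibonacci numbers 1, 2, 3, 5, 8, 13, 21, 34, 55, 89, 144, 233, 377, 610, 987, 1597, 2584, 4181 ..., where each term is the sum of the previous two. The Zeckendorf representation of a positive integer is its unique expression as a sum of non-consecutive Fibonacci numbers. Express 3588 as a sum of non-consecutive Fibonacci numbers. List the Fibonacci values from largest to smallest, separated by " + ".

2584 + 987 + 13 + 3 + 1

Greedy algorithm:
3588: greatest Fibonacci not exceeding it is 2584, leaving 1004
1004: greatest Fibonacci not exceeding it is 987, leaving 17
17: greatest Fibonacci not exceeding it is 13, leaving 4
4: greatest Fibonacci not exceeding it is 3, leaving 1
1: greatest Fibonacci not exceeding it is 1, leaving 0
So 3588 = 2584 + 987 + 13 + 3 + 1, with no two terms consecutive in the sequence.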